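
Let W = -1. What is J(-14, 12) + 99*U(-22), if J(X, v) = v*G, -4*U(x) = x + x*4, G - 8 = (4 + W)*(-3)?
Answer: 5421/2 ≈ 2710.5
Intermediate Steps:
G = -1 (G = 8 + (4 - 1)*(-3) = 8 + 3*(-3) = 8 - 9 = -1)
U(x) = -5*x/4 (U(x) = -(x + x*4)/4 = -(x + 4*x)/4 = -5*x/4)
J(X, v) = -v (J(X, v) = v*(-1) = -v)
J(-14, 12) + 99*U(-22) = -1*12 + 99*(-5/4*(-22)) = -12 + 99*(55/2) = -12 + 5445/2 = 5421/2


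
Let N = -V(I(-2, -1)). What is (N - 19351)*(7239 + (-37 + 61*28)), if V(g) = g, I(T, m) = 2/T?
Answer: -172408500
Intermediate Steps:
N = 1 (N = -2/(-2) = -2*(-1)/2 = -1*(-1) = 1)
(N - 19351)*(7239 + (-37 + 61*28)) = (1 - 19351)*(7239 + (-37 + 61*28)) = -19350*(7239 + (-37 + 1708)) = -19350*(7239 + 1671) = -19350*8910 = -172408500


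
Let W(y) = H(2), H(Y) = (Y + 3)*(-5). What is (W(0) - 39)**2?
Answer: 4096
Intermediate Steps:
H(Y) = -15 - 5*Y (H(Y) = (3 + Y)*(-5) = -15 - 5*Y)
W(y) = -25 (W(y) = -15 - 5*2 = -15 - 10 = -25)
(W(0) - 39)**2 = (-25 - 39)**2 = (-64)**2 = 4096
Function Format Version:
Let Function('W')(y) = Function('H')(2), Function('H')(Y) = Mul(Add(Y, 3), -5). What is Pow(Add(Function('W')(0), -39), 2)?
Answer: 4096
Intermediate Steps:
Function('H')(Y) = Add(-15, Mul(-5, Y)) (Function('H')(Y) = Mul(Add(3, Y), -5) = Add(-15, Mul(-5, Y)))
Function('W')(y) = -25 (Function('W')(y) = Add(-15, Mul(-5, 2)) = Add(-15, -10) = -25)
Pow(Add(Function('W')(0), -39), 2) = Pow(Add(-25, -39), 2) = Pow(-64, 2) = 4096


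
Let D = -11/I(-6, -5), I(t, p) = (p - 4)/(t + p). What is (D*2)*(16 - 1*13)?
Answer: -242/3 ≈ -80.667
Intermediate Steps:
I(t, p) = (-4 + p)/(p + t)
D = -121/9 (D = -11*(-5 - 6)/(-4 - 5) = -11/(-9/(-11)) = -11/((-1/11*(-9))) = -11/9/11 = -11*11/9 = -121/9 ≈ -13.444)
(D*2)*(16 - 1*13) = (-121/9*2)*(16 - 1*13) = -242*(16 - 13)/9 = -242/9*3 = -242/3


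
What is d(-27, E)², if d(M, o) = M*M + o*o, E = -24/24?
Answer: 532900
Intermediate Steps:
E = -1 (E = -24*1/24 = -1)
d(M, o) = M² + o²
d(-27, E)² = ((-27)² + (-1)²)² = (729 + 1)² = 730² = 532900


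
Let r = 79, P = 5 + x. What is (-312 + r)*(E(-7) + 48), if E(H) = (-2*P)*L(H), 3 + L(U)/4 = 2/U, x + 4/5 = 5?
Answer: -2363552/35 ≈ -67530.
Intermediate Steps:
x = 21/5 (x = -4/5 + 5 = 21/5 ≈ 4.2000)
L(U) = -12 + 8/U (L(U) = -12 + 4*(2/U) = -12 + 8/U)
P = 46/5 (P = 5 + 21/5 = 46/5 ≈ 9.2000)
E(H) = 1104/5 - 736/(5*H) (E(H) = (-2*46/5)*(-12 + 8/H) = -92*(-12 + 8/H)/5 = 1104/5 - 736/(5*H))
(-312 + r)*(E(-7) + 48) = (-312 + 79)*((368/5)*(-2 + 3*(-7))/(-7) + 48) = -233*((368/5)*(-1/7)*(-2 - 21) + 48) = -233*((368/5)*(-1/7)*(-23) + 48) = -233*(8464/35 + 48) = -233*10144/35 = -2363552/35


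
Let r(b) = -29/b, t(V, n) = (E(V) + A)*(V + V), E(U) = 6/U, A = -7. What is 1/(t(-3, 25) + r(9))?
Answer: 9/457 ≈ 0.019694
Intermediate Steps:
t(V, n) = 2*V*(-7 + 6/V) (t(V, n) = (6/V - 7)*(V + V) = (-7 + 6/V)*(2*V) = 2*V*(-7 + 6/V))
1/(t(-3, 25) + r(9)) = 1/((12 - 14*(-3)) - 29/9) = 1/((12 + 42) - 29*⅑) = 1/(54 - 29/9) = 1/(457/9) = 9/457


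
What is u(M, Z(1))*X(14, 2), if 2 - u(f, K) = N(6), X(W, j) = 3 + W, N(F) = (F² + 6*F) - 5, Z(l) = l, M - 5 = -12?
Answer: -1105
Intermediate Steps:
M = -7 (M = 5 - 12 = -7)
N(F) = -5 + F² + 6*F
u(f, K) = -65 (u(f, K) = 2 - (-5 + 6² + 6*6) = 2 - (-5 + 36 + 36) = 2 - 1*67 = 2 - 67 = -65)
u(M, Z(1))*X(14, 2) = -65*(3 + 14) = -65*17 = -1105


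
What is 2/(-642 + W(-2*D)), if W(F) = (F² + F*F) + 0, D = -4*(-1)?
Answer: -1/257 ≈ -0.0038911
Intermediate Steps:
D = 4
W(F) = 2*F² (W(F) = (F² + F²) + 0 = 2*F² + 0 = 2*F²)
2/(-642 + W(-2*D)) = 2/(-642 + 2*(-2*4)²) = 2/(-642 + 2*(-8)²) = 2/(-642 + 2*64) = 2/(-642 + 128) = 2/(-514) = -1/514*2 = -1/257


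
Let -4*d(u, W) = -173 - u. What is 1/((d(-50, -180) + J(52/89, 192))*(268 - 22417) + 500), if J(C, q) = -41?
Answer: 4/910109 ≈ 4.3951e-6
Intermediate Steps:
d(u, W) = 173/4 + u/4 (d(u, W) = -(-173 - u)/4 = 173/4 + u/4)
1/((d(-50, -180) + J(52/89, 192))*(268 - 22417) + 500) = 1/(((173/4 + (¼)*(-50)) - 41)*(268 - 22417) + 500) = 1/(((173/4 - 25/2) - 41)*(-22149) + 500) = 1/((123/4 - 41)*(-22149) + 500) = 1/(-41/4*(-22149) + 500) = 1/(908109/4 + 500) = 1/(910109/4) = 4/910109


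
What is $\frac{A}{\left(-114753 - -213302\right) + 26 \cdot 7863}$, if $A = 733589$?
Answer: $\frac{733589}{302987} \approx 2.4212$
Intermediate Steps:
$\frac{A}{\left(-114753 - -213302\right) + 26 \cdot 7863} = \frac{733589}{\left(-114753 - -213302\right) + 26 \cdot 7863} = \frac{733589}{\left(-114753 + 213302\right) + 204438} = \frac{733589}{98549 + 204438} = \frac{733589}{302987}$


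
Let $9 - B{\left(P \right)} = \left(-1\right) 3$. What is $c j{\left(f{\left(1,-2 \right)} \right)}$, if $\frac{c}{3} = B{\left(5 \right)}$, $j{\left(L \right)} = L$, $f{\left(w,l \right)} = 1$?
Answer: $36$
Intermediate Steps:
$B{\left(P \right)} = 12$ ($B{\left(P \right)} = 9 - \left(-1\right) 3 = 9 - -3 = 9 + 3 = 12$)
$c = 36$ ($c = 3 \cdot 12 = 36$)
$c j{\left(f{\left(1,-2 \right)} \right)} = 36 \cdot 1 = 36$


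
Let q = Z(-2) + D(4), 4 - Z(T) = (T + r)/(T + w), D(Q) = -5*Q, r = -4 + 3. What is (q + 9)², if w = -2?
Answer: 961/16 ≈ 60.063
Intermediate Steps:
r = -1
Z(T) = 4 - (-1 + T)/(-2 + T) (Z(T) = 4 - (T - 1)/(T - 2) = 4 - (-1 + T)/(-2 + T))
q = -67/4 (q = (-7 + 3*(-2))/(-2 - 2) - 5*4 = (-7 - 6)/(-4) - 20 = -¼*(-13) - 20 = 13/4 - 20 = -67/4 ≈ -16.750)
(q + 9)² = (-67/4 + 9)² = (-31/4)² = 961/16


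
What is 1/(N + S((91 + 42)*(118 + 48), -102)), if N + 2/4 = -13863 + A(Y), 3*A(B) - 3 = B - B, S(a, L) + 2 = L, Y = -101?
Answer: -2/27933 ≈ -7.1600e-5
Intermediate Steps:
S(a, L) = -2 + L
A(B) = 1 (A(B) = 1 + (B - B)/3 = 1 + (⅓)*0 = 1 + 0 = 1)
N = -27725/2 (N = -½ + (-13863 + 1) = -½ - 13862 = -27725/2 ≈ -13863.)
1/(N + S((91 + 42)*(118 + 48), -102)) = 1/(-27725/2 + (-2 - 102)) = 1/(-27725/2 - 104) = 1/(-27933/2) = -2/27933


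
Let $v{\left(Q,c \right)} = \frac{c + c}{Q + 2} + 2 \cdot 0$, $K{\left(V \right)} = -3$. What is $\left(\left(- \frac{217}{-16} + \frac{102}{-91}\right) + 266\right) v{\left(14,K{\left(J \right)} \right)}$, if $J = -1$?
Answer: $- \frac{1216233}{11648} \approx -104.42$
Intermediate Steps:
$v{\left(Q,c \right)} = \frac{2 c}{2 + Q}$ ($v{\left(Q,c \right)} = \frac{2 c}{2 + Q} + 0 = \frac{2 c}{2 + Q}$)
$\left(\left(- \frac{217}{-16} + \frac{102}{-91}\right) + 266\right) v{\left(14,K{\left(J \right)} \right)} = \left(\left(- \frac{217}{-16} + \frac{102}{-91}\right) + 266\right) 2 \left(-3\right) \frac{1}{2 + 14} = \left(\left(\left(-217\right) \left(- \frac{1}{16}\right) + 102 \left(- \frac{1}{91}\right)\right) + 266\right) 2 \left(-3\right) \frac{1}{16} = \left(\left(\frac{217}{16} - \frac{102}{91}\right) + 266\right) 2 \left(-3\right) \frac{1}{16} = \left(\frac{18115}{1456} + 266\right) \left(- \frac{3}{8}\right) = \frac{405411}{1456} \left(- \frac{3}{8}\right) = - \frac{1216233}{11648}$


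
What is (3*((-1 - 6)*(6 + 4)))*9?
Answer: -1890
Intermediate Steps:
(3*((-1 - 6)*(6 + 4)))*9 = (3*(-7*10))*9 = (3*(-70))*9 = -210*9 = -1890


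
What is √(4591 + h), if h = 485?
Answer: 6*√141 ≈ 71.246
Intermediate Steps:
√(4591 + h) = √(4591 + 485) = √5076 = 6*√141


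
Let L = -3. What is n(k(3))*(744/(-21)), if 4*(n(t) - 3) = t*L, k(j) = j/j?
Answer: -558/7 ≈ -79.714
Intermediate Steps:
k(j) = 1
n(t) = 3 - 3*t/4 (n(t) = 3 + (t*(-3))/4 = 3 + (-3*t)/4 = 3 - 3*t/4)
n(k(3))*(744/(-21)) = (3 - 3/4*1)*(744/(-21)) = (3 - 3/4)*(744*(-1/21)) = (9/4)*(-248/7) = -558/7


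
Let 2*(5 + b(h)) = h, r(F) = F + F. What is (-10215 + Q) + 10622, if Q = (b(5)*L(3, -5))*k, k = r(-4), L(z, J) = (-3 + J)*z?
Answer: -73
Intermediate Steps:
L(z, J) = z*(-3 + J)
r(F) = 2*F
b(h) = -5 + h/2
k = -8 (k = 2*(-4) = -8)
Q = -480 (Q = ((-5 + (½)*5)*(3*(-3 - 5)))*(-8) = ((-5 + 5/2)*(3*(-8)))*(-8) = -5/2*(-24)*(-8) = 60*(-8) = -480)
(-10215 + Q) + 10622 = (-10215 - 480) + 10622 = -10695 + 10622 = -73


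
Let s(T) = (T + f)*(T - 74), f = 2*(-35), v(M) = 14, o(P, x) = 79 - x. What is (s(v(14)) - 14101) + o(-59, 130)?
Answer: -10792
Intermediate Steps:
f = -70
s(T) = (-74 + T)*(-70 + T) (s(T) = (T - 70)*(T - 74) = (-70 + T)*(-74 + T) = (-74 + T)*(-70 + T))
(s(v(14)) - 14101) + o(-59, 130) = ((5180 + 14² - 144*14) - 14101) + (79 - 1*130) = ((5180 + 196 - 2016) - 14101) + (79 - 130) = (3360 - 14101) - 51 = -10741 - 51 = -10792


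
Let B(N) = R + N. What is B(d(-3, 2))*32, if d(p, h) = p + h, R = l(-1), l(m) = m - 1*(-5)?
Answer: 96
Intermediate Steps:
l(m) = 5 + m (l(m) = m + 5 = 5 + m)
R = 4 (R = 5 - 1 = 4)
d(p, h) = h + p
B(N) = 4 + N
B(d(-3, 2))*32 = (4 + (2 - 3))*32 = (4 - 1)*32 = 3*32 = 96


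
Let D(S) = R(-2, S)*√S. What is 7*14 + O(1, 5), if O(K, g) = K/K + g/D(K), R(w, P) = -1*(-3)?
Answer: 302/3 ≈ 100.67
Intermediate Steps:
R(w, P) = 3
D(S) = 3*√S
O(K, g) = 1 + g/(3*√K) (O(K, g) = K/K + g/((3*√K)) = 1 + g*(1/(3*√K)) = 1 + g/(3*√K))
7*14 + O(1, 5) = 7*14 + (1 + (⅓)*5/√1) = 98 + (1 + (⅓)*5*1) = 98 + (1 + 5/3) = 98 + 8/3 = 302/3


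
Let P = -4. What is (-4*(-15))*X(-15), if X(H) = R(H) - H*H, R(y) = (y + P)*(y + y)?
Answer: 20700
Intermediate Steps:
R(y) = 2*y*(-4 + y) (R(y) = (y - 4)*(y + y) = (-4 + y)*(2*y) = 2*y*(-4 + y))
X(H) = -H² + 2*H*(-4 + H) (X(H) = 2*H*(-4 + H) - H*H = 2*H*(-4 + H) - H² = -H² + 2*H*(-4 + H))
(-4*(-15))*X(-15) = (-4*(-15))*(-15*(-8 - 15)) = 60*(-15*(-23)) = 60*345 = 20700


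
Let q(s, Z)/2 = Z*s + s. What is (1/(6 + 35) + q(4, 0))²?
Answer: 108241/1681 ≈ 64.391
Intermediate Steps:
q(s, Z) = 2*s + 2*Z*s (q(s, Z) = 2*(Z*s + s) = 2*(s + Z*s) = 2*s + 2*Z*s)
(1/(6 + 35) + q(4, 0))² = (1/(6 + 35) + 2*4*(1 + 0))² = (1/41 + 2*4*1)² = (1/41 + 8)² = (329/41)² = 108241/1681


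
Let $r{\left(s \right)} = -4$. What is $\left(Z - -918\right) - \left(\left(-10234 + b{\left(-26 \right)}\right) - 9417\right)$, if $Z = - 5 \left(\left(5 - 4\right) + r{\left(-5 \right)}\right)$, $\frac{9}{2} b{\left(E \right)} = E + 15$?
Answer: $\frac{185278}{9} \approx 20586.0$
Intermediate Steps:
$b{\left(E \right)} = \frac{10}{3} + \frac{2 E}{9}$ ($b{\left(E \right)} = \frac{2 \left(E + 15\right)}{9} = \frac{2 \left(15 + E\right)}{9} = \frac{10}{3} + \frac{2 E}{9}$)
$Z = 15$ ($Z = - 5 \left(\left(5 - 4\right) - 4\right) = - 5 \left(1 - 4\right) = \left(-5\right) \left(-3\right) = 15$)
$\left(Z - -918\right) - \left(\left(-10234 + b{\left(-26 \right)}\right) - 9417\right) = \left(15 - -918\right) - \left(\left(-10234 + \left(\frac{10}{3} + \frac{2}{9} \left(-26\right)\right)\right) - 9417\right) = \left(15 + 918\right) - \left(\left(-10234 + \left(\frac{10}{3} - \frac{52}{9}\right)\right) - 9417\right) = 933 - \left(\left(-10234 - \frac{22}{9}\right) - 9417\right) = 933 - \left(- \frac{92128}{9} - 9417\right) = 933 - - \frac{176881}{9} = 933 + \frac{176881}{9} = \frac{185278}{9}$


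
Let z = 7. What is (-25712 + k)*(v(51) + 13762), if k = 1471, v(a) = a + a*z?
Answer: -343494970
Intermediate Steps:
v(a) = 8*a (v(a) = a + a*7 = a + 7*a = 8*a)
(-25712 + k)*(v(51) + 13762) = (-25712 + 1471)*(8*51 + 13762) = -24241*(408 + 13762) = -24241*14170 = -343494970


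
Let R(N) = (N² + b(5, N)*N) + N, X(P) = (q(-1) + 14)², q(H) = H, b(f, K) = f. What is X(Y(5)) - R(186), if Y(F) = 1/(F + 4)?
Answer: -35543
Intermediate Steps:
Y(F) = 1/(4 + F)
X(P) = 169 (X(P) = (-1 + 14)² = 13² = 169)
R(N) = N² + 6*N (R(N) = (N² + 5*N) + N = N² + 6*N)
X(Y(5)) - R(186) = 169 - 186*(6 + 186) = 169 - 186*192 = 169 - 1*35712 = 169 - 35712 = -35543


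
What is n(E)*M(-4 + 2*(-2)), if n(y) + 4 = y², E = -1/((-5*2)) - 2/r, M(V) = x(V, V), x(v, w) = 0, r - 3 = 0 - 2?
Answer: 0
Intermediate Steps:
r = 1 (r = 3 + (0 - 2) = 3 - 2 = 1)
M(V) = 0
E = -19/10 (E = -1/((-5*2)) - 2/1 = -1/(-10) - 2*1 = -1*(-⅒) - 2 = ⅒ - 2 = -19/10 ≈ -1.9000)
n(y) = -4 + y²
n(E)*M(-4 + 2*(-2)) = (-4 + (-19/10)²)*0 = (-4 + 361/100)*0 = -39/100*0 = 0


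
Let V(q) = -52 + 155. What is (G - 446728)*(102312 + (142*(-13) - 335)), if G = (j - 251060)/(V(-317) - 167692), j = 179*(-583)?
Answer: -2498813942827375/55863 ≈ -4.4731e+10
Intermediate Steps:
V(q) = 103
j = -104357
G = 355417/167589 (G = (-104357 - 251060)/(103 - 167692) = -355417/(-167589) = -355417*(-1/167589) = 355417/167589 ≈ 2.1208)
(G - 446728)*(102312 + (142*(-13) - 335)) = (355417/167589 - 446728)*(102312 + (142*(-13) - 335)) = -74866343375*(102312 + (-1846 - 335))/167589 = -74866343375*(102312 - 2181)/167589 = -74866343375/167589*100131 = -2498813942827375/55863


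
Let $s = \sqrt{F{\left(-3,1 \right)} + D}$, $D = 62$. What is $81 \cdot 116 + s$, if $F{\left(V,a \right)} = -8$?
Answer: $9396 + 3 \sqrt{6} \approx 9403.3$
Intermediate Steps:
$s = 3 \sqrt{6}$ ($s = \sqrt{-8 + 62} = \sqrt{54} = 3 \sqrt{6} \approx 7.3485$)
$81 \cdot 116 + s = 81 \cdot 116 + 3 \sqrt{6} = 9396 + 3 \sqrt{6}$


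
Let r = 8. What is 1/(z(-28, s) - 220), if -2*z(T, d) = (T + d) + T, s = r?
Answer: -1/196 ≈ -0.0051020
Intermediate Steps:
s = 8
z(T, d) = -T - d/2 (z(T, d) = -((T + d) + T)/2 = -(d + 2*T)/2 = -T - d/2)
1/(z(-28, s) - 220) = 1/((-1*(-28) - ½*8) - 220) = 1/((28 - 4) - 220) = 1/(24 - 220) = 1/(-196) = -1/196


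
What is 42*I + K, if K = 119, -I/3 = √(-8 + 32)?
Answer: 119 - 252*√6 ≈ -498.27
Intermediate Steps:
I = -6*√6 (I = -3*√(-8 + 32) = -6*√6 ≈ -14.697)
42*I + K = 42*(-6*√6) + 119 = -252*√6 + 119 = 119 - 252*√6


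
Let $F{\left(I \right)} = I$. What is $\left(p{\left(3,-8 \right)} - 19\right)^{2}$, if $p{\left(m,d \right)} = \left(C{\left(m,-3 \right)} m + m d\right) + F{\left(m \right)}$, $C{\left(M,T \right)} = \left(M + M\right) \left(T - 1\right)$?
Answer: $12544$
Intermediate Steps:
$C{\left(M,T \right)} = 2 M \left(-1 + T\right)$
$p{\left(m,d \right)} = m - 8 m^{2} + d m$ ($p{\left(m,d \right)} = \left(2 m \left(-1 - 3\right) m + m d\right) + m = \left(2 m \left(-4\right) m + d m\right) + m = \left(- 8 m m + d m\right) + m = \left(- 8 m^{2} + d m\right) + m = m - 8 m^{2} + d m$)
$\left(p{\left(3,-8 \right)} - 19\right)^{2} = \left(3 \left(1 - 8 - 24\right) - 19\right)^{2} = \left(3 \left(-31\right) - 19\right)^{2} = \left(-93 - 19\right)^{2} = \left(-112\right)^{2} = 12544$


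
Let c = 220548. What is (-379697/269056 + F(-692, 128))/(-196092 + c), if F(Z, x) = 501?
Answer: 134417359/6580033536 ≈ 0.020428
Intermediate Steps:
(-379697/269056 + F(-692, 128))/(-196092 + c) = (-379697/269056 + 501)/(-196092 + 220548) = (-379697*1/269056 + 501)/24456 = (-379697/269056 + 501)*(1/24456) = (134417359/269056)*(1/24456) = 134417359/6580033536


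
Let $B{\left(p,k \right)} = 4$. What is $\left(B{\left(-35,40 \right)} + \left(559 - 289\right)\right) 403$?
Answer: $110422$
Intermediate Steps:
$\left(B{\left(-35,40 \right)} + \left(559 - 289\right)\right) 403 = \left(4 + \left(559 - 289\right)\right) 403 = \left(4 + 270\right) 403 = 274 \cdot 403 = 110422$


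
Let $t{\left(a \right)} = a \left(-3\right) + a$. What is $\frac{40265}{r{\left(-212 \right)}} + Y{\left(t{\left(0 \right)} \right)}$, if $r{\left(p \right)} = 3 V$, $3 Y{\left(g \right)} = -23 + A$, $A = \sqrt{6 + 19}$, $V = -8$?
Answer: $- \frac{40409}{24} \approx -1683.7$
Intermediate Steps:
$t{\left(a \right)} = - 2 a$ ($t{\left(a \right)} = - 3 a + a = - 2 a$)
$A = 5$ ($A = \sqrt{25} = 5$)
$Y{\left(g \right)} = -6$ ($Y{\left(g \right)} = \frac{-23 + 5}{3} = \frac{1}{3} \left(-18\right) = -6$)
$r{\left(p \right)} = -24$ ($r{\left(p \right)} = 3 \left(-8\right) = -24$)
$\frac{40265}{r{\left(-212 \right)}} + Y{\left(t{\left(0 \right)} \right)} = \frac{40265}{-24} - 6 = 40265 \left(- \frac{1}{24}\right) - 6 = - \frac{40265}{24} - 6 = - \frac{40409}{24}$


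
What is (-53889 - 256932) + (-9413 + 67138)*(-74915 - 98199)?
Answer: -9993316471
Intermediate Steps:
(-53889 - 256932) + (-9413 + 67138)*(-74915 - 98199) = -310821 + 57725*(-173114) = -310821 - 9993005650 = -9993316471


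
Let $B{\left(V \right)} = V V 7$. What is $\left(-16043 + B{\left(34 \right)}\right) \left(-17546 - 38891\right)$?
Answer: $448730587$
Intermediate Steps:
$B{\left(V \right)} = 7 V^{2}$ ($B{\left(V \right)} = V^{2} \cdot 7 = 7 V^{2}$)
$\left(-16043 + B{\left(34 \right)}\right) \left(-17546 - 38891\right) = \left(-16043 + 7 \cdot 34^{2}\right) \left(-17546 - 38891\right) = \left(-16043 + 7 \cdot 1156\right) \left(-56437\right) = \left(-16043 + 8092\right) \left(-56437\right) = \left(-7951\right) \left(-56437\right) = 448730587$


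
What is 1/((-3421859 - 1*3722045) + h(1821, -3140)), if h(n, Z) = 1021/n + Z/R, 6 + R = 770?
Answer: -347811/2484729628618 ≈ -1.3998e-7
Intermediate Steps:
R = 764 (R = -6 + 770 = 764)
h(n, Z) = 1021/n + Z/764
1/((-3421859 - 1*3722045) + h(1821, -3140)) = 1/((-3421859 - 1*3722045) + (1021/1821 + (1/764)*(-3140))) = 1/((-3421859 - 3722045) + (1021*(1/1821) - 785/191)) = 1/(-7143904 + (1021/1821 - 785/191)) = 1/(-7143904 - 1234474/347811) = 1/(-2484729628618/347811) = -347811/2484729628618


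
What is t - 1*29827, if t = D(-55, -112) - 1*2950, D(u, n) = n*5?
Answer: -33337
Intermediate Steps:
D(u, n) = 5*n
t = -3510 (t = 5*(-112) - 1*2950 = -560 - 2950 = -3510)
t - 1*29827 = -3510 - 1*29827 = -3510 - 29827 = -33337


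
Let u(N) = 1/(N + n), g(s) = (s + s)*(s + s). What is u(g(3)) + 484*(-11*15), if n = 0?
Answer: -2874959/36 ≈ -79860.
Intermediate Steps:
g(s) = 4*s² (g(s) = (2*s)*(2*s) = 4*s²)
u(N) = 1/N (u(N) = 1/(N + 0) = 1/N)
u(g(3)) + 484*(-11*15) = 1/(4*3²) + 484*(-11*15) = 1/(4*9) + 484*(-165) = 1/36 - 79860 = -2874959/36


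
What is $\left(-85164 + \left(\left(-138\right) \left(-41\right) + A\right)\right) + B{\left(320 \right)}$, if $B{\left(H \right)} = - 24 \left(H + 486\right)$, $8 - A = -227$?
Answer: $-98615$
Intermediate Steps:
$A = 235$ ($A = 8 - -227 = 8 + 227 = 235$)
$B{\left(H \right)} = -11664 - 24 H$ ($B{\left(H \right)} = - 24 \left(486 + H\right) = -11664 - 24 H$)
$\left(-85164 + \left(\left(-138\right) \left(-41\right) + A\right)\right) + B{\left(320 \right)} = \left(-85164 + \left(\left(-138\right) \left(-41\right) + 235\right)\right) - 19344 = \left(-85164 + \left(5658 + 235\right)\right) - 19344 = \left(-85164 + 5893\right) - 19344 = -79271 - 19344 = -98615$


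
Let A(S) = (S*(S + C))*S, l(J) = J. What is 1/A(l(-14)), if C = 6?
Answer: -1/1568 ≈ -0.00063775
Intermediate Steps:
A(S) = S²*(6 + S) (A(S) = (S*(S + 6))*S = (S*(6 + S))*S = S²*(6 + S))
1/A(l(-14)) = 1/((-14)²*(6 - 14)) = 1/(196*(-8)) = 1/(-1568) = -1/1568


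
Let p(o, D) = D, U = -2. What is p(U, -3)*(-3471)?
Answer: 10413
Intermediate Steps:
p(U, -3)*(-3471) = -3*(-3471) = 10413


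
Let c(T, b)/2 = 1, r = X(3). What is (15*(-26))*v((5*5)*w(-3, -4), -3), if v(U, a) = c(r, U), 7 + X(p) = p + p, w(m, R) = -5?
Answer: -780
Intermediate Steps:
X(p) = -7 + 2*p (X(p) = -7 + (p + p) = -7 + 2*p)
r = -1 (r = -7 + 2*3 = -7 + 6 = -1)
c(T, b) = 2 (c(T, b) = 2*1 = 2)
v(U, a) = 2
(15*(-26))*v((5*5)*w(-3, -4), -3) = (15*(-26))*2 = -390*2 = -780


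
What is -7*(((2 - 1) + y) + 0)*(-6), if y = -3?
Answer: -84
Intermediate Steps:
-7*(((2 - 1) + y) + 0)*(-6) = -7*(((2 - 1) - 3) + 0)*(-6) = -7*((1 - 3) + 0)*(-6) = -7*(-2 + 0)*(-6) = -7*(-2)*(-6) = 14*(-6) = -84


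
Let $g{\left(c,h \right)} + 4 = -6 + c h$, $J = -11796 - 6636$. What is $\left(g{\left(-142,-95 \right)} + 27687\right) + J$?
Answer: $22735$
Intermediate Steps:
$J = -18432$
$g{\left(c,h \right)} = -10 + c h$ ($g{\left(c,h \right)} = -4 + \left(-6 + c h\right) = -10 + c h$)
$\left(g{\left(-142,-95 \right)} + 27687\right) + J = \left(\left(-10 - -13490\right) + 27687\right) - 18432 = \left(\left(-10 + 13490\right) + 27687\right) - 18432 = \left(13480 + 27687\right) - 18432 = 41167 - 18432 = 22735$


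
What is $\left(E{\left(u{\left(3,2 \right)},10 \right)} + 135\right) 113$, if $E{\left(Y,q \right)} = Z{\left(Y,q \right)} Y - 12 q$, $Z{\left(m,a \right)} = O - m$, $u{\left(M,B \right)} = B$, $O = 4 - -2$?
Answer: $2599$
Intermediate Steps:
$O = 6$ ($O = 4 + 2 = 6$)
$Z{\left(m,a \right)} = 6 - m$
$E{\left(Y,q \right)} = - 12 q + Y \left(6 - Y\right)$ ($E{\left(Y,q \right)} = \left(6 - Y\right) Y - 12 q = Y \left(6 - Y\right) - 12 q = - 12 q + Y \left(6 - Y\right)$)
$\left(E{\left(u{\left(3,2 \right)},10 \right)} + 135\right) 113 = \left(\left(\left(-12\right) 10 - 2 \left(-6 + 2\right)\right) + 135\right) 113 = \left(\left(-120 - 2 \left(-4\right)\right) + 135\right) 113 = \left(\left(-120 + 8\right) + 135\right) 113 = \left(-112 + 135\right) 113 = 23 \cdot 113 = 2599$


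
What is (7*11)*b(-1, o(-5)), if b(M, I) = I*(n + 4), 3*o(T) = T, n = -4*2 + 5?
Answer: -385/3 ≈ -128.33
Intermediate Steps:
n = -3 (n = -8 + 5 = -3)
o(T) = T/3
b(M, I) = I (b(M, I) = I*(-3 + 4) = I*1 = I)
(7*11)*b(-1, o(-5)) = (7*11)*((⅓)*(-5)) = 77*(-5/3) = -385/3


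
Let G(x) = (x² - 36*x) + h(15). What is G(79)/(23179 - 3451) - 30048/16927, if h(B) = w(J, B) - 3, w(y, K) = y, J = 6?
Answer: -66904393/41741982 ≈ -1.6028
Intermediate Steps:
h(B) = 3 (h(B) = 6 - 3 = 3)
G(x) = 3 + x² - 36*x (G(x) = (x² - 36*x) + 3 = 3 + x² - 36*x)
G(79)/(23179 - 3451) - 30048/16927 = (3 + 79² - 36*79)/(23179 - 3451) - 30048/16927 = (3 + 6241 - 2844)/19728 - 30048*1/16927 = 3400*(1/19728) - 30048/16927 = 425/2466 - 30048/16927 = -66904393/41741982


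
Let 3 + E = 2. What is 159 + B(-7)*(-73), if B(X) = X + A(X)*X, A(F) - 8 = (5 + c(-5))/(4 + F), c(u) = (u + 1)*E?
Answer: 3225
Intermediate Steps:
E = -1 (E = -3 + 2 = -1)
c(u) = -1 - u (c(u) = (u + 1)*(-1) = (1 + u)*(-1) = -1 - u)
A(F) = 8 + 9/(4 + F) (A(F) = 8 + (5 + (-1 - 1*(-5)))/(4 + F) = 8 + (5 + (-1 + 5))/(4 + F) = 8 + (5 + 4)/(4 + F) = 8 + 9/(4 + F))
B(X) = X + X*(41 + 8*X)/(4 + X) (B(X) = X + ((41 + 8*X)/(4 + X))*X = X + X*(41 + 8*X)/(4 + X))
159 + B(-7)*(-73) = 159 + (9*(-7)*(5 - 7)/(4 - 7))*(-73) = 159 + (9*(-7)*(-2)/(-3))*(-73) = 159 + (9*(-7)*(-⅓)*(-2))*(-73) = 159 - 42*(-73) = 159 + 3066 = 3225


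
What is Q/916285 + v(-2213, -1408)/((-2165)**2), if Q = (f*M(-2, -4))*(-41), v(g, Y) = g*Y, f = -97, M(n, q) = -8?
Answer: 541185469208/858966791825 ≈ 0.63004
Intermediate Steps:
v(g, Y) = Y*g
Q = -31816 (Q = -97*(-8)*(-41) = 776*(-41) = -31816)
Q/916285 + v(-2213, -1408)/((-2165)**2) = -31816/916285 + (-1408*(-2213))/((-2165)**2) = -31816*1/916285 + 3115904/4687225 = -31816/916285 + 3115904*(1/4687225) = -31816/916285 + 3115904/4687225 = 541185469208/858966791825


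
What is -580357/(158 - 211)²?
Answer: -580357/2809 ≈ -206.61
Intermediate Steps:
-580357/(158 - 211)² = -580357/((-53)²) = -580357/2809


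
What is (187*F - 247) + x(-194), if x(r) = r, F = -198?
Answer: -37467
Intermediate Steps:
(187*F - 247) + x(-194) = (187*(-198) - 247) - 194 = (-37026 - 247) - 194 = -37273 - 194 = -37467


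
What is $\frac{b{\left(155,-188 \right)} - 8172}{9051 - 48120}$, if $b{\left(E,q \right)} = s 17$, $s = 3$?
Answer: $\frac{2707}{13023} \approx 0.20786$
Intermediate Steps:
$b{\left(E,q \right)} = 51$ ($b{\left(E,q \right)} = 3 \cdot 17 = 51$)
$\frac{b{\left(155,-188 \right)} - 8172}{9051 - 48120} = \frac{51 - 8172}{9051 - 48120} = - \frac{8121}{-39069} = \left(-8121\right) \left(- \frac{1}{39069}\right) = \frac{2707}{13023}$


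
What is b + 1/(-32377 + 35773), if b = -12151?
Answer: -41264795/3396 ≈ -12151.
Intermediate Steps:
b + 1/(-32377 + 35773) = -12151 + 1/(-32377 + 35773) = -12151 + 1/3396 = -41264795/3396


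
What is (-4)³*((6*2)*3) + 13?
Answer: -2291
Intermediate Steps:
(-4)³*((6*2)*3) + 13 = -768*3 + 13 = -64*36 + 13 = -2304 + 13 = -2291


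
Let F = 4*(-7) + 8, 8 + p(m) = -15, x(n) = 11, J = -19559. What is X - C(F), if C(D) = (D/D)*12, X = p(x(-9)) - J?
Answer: 19524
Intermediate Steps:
p(m) = -23 (p(m) = -8 - 15 = -23)
F = -20 (F = -28 + 8 = -20)
X = 19536 (X = -23 - 1*(-19559) = -23 + 19559 = 19536)
C(D) = 12 (C(D) = 1*12 = 12)
X - C(F) = 19536 - 1*12 = 19536 - 12 = 19524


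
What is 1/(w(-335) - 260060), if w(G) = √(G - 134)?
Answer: -260060/67631204069 - I*√469/67631204069 ≈ -3.8453e-6 - 3.2021e-10*I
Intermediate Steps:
w(G) = √(-134 + G)
1/(w(-335) - 260060) = 1/(√(-134 - 335) - 260060) = 1/(√(-469) - 260060) = 1/(I*√469 - 260060) = 1/(-260060 + I*√469)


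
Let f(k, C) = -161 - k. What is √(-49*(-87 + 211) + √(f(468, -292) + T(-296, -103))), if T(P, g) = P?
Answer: √(-6076 + 5*I*√37) ≈ 0.1951 + 77.949*I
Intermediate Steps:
√(-49*(-87 + 211) + √(f(468, -292) + T(-296, -103))) = √(-49*(-87 + 211) + √((-161 - 1*468) - 296)) = √(-49*124 + √((-161 - 468) - 296)) = √(-6076 + √(-629 - 296)) = √(-6076 + √(-925)) = √(-6076 + 5*I*√37)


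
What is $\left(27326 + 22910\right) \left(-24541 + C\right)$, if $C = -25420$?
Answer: $-2509840796$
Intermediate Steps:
$\left(27326 + 22910\right) \left(-24541 + C\right) = \left(27326 + 22910\right) \left(-24541 - 25420\right) = 50236 \left(-49961\right) = -2509840796$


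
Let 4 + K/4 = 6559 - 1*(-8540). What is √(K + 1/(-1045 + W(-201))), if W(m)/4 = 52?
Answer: √4700039487/279 ≈ 245.72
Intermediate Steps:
W(m) = 208 (W(m) = 4*52 = 208)
K = 60380 (K = -16 + 4*(6559 - 1*(-8540)) = -16 + 4*(6559 + 8540) = -16 + 4*15099 = -16 + 60396 = 60380)
√(K + 1/(-1045 + W(-201))) = √(60380 + 1/(-1045 + 208)) = √(60380 + 1/(-837)) = √(60380 - 1/837) = √(50538059/837) = √4700039487/279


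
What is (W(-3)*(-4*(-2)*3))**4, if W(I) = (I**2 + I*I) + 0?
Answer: 34828517376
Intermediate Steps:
W(I) = 2*I**2 (W(I) = (I**2 + I**2) + 0 = 2*I**2 + 0 = 2*I**2)
(W(-3)*(-4*(-2)*3))**4 = ((2*(-3)**2)*(-4*(-2)*3))**4 = ((2*9)*(8*3))**4 = (18*24)**4 = 432**4 = 34828517376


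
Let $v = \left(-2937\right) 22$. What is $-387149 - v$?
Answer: $-322535$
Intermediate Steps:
$v = -64614$
$-387149 - v = -387149 - -64614 = -387149 + 64614 = -322535$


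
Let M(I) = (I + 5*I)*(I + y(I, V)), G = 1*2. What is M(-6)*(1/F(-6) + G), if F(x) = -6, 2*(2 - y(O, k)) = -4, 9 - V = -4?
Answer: 132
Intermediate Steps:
V = 13 (V = 9 - 1*(-4) = 9 + 4 = 13)
y(O, k) = 4 (y(O, k) = 2 - ½*(-4) = 2 + 2 = 4)
G = 2
M(I) = 6*I*(4 + I) (M(I) = (I + 5*I)*(I + 4) = (6*I)*(4 + I) = 6*I*(4 + I))
M(-6)*(1/F(-6) + G) = (6*(-6)*(4 - 6))*(1/(-6) + 2) = (6*(-6)*(-2))*(-⅙ + 2) = 72*(11/6) = 132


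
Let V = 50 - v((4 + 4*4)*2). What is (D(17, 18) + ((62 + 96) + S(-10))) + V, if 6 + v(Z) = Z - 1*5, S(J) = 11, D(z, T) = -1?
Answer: 189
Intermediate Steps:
v(Z) = -11 + Z (v(Z) = -6 + (Z - 1*5) = -6 + (Z - 5) = -6 + (-5 + Z) = -11 + Z)
V = 21 (V = 50 - (-11 + (4 + 4*4)*2) = 50 - (-11 + (4 + 16)*2) = 50 - (-11 + 20*2) = 50 - (-11 + 40) = 50 - 1*29 = 50 - 29 = 21)
(D(17, 18) + ((62 + 96) + S(-10))) + V = (-1 + ((62 + 96) + 11)) + 21 = (-1 + (158 + 11)) + 21 = (-1 + 169) + 21 = 168 + 21 = 189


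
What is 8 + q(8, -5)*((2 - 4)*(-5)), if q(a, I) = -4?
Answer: -32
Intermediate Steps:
8 + q(8, -5)*((2 - 4)*(-5)) = 8 - 4*(2 - 4)*(-5) = 8 - (-8)*(-5) = 8 - 4*10 = 8 - 40 = -32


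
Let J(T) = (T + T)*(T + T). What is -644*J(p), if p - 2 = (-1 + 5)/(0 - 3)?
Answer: -10304/9 ≈ -1144.9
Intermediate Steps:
p = ⅔ (p = 2 + (-1 + 5)/(0 - 3) = 2 + 4/(-3) = 2 + 4*(-⅓) = 2 - 4/3 = ⅔ ≈ 0.66667)
J(T) = 4*T² (J(T) = (2*T)*(2*T) = 4*T²)
-644*J(p) = -2576*(⅔)² = -2576*4/9 = -644*16/9 = -10304/9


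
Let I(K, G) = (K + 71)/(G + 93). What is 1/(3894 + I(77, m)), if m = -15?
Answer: 39/151940 ≈ 0.00025668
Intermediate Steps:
I(K, G) = (71 + K)/(93 + G)
1/(3894 + I(77, m)) = 1/(3894 + (71 + 77)/(93 - 15)) = 1/(3894 + 148/78) = 1/(3894 + (1/78)*148) = 1/(3894 + 74/39) = 1/(151940/39) = 39/151940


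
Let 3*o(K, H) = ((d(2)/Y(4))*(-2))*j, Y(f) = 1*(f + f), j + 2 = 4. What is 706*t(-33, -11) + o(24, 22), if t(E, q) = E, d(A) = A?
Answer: -69895/3 ≈ -23298.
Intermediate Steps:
j = 2 (j = -2 + 4 = 2)
Y(f) = 2*f (Y(f) = 1*(2*f) = 2*f)
o(K, H) = -⅓ (o(K, H) = (((2/((2*4)))*(-2))*2)/3 = (((2/8)*(-2))*2)/3 = (((2*(⅛))*(-2))*2)/3 = (((¼)*(-2))*2)/3 = (-½*2)/3 = (⅓)*(-1) = -⅓)
706*t(-33, -11) + o(24, 22) = 706*(-33) - ⅓ = -23298 - ⅓ = -69895/3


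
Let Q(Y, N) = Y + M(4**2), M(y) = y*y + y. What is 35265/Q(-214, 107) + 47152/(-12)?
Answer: -577909/174 ≈ -3321.3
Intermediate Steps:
M(y) = y + y**2 (M(y) = y**2 + y = y + y**2)
Q(Y, N) = 272 + Y (Q(Y, N) = Y + 4**2*(1 + 4**2) = Y + 16*(1 + 16) = Y + 16*17 = Y + 272 = 272 + Y)
35265/Q(-214, 107) + 47152/(-12) = 35265/(272 - 214) + 47152/(-12) = 35265/58 + 47152*(-1/12) = 35265*(1/58) - 11788/3 = 35265/58 - 11788/3 = -577909/174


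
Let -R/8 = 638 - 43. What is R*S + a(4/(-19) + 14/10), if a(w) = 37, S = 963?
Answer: -4583843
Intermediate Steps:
R = -4760 (R = -8*(638 - 43) = -8*595 = -4760)
R*S + a(4/(-19) + 14/10) = -4760*963 + 37 = -4583880 + 37 = -4583843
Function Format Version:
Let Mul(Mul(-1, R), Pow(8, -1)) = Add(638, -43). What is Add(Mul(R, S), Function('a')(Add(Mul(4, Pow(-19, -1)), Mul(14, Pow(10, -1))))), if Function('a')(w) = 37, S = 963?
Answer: -4583843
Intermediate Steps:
R = -4760 (R = Mul(-8, Add(638, -43)) = Mul(-8, 595) = -4760)
Add(Mul(R, S), Function('a')(Add(Mul(4, Pow(-19, -1)), Mul(14, Pow(10, -1))))) = Add(Mul(-4760, 963), 37) = Add(-4583880, 37) = -4583843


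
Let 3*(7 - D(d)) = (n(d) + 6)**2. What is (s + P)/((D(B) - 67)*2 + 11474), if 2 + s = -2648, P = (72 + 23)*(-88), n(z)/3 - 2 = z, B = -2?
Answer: -1101/1133 ≈ -0.97176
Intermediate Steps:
n(z) = 6 + 3*z
D(d) = 7 - (12 + 3*d)**2/3 (D(d) = 7 - ((6 + 3*d) + 6)**2/3 = 7 - (12 + 3*d)**2/3)
P = -8360 (P = 95*(-88) = -8360)
s = -2650 (s = -2 - 2648 = -2650)
(s + P)/((D(B) - 67)*2 + 11474) = (-2650 - 8360)/(((7 - 3*(4 - 2)**2) - 67)*2 + 11474) = -11010/(((7 - 3*2**2) - 67)*2 + 11474) = -11010/(((7 - 3*4) - 67)*2 + 11474) = -11010/(((7 - 12) - 67)*2 + 11474) = -11010/((-5 - 67)*2 + 11474) = -11010/(-72*2 + 11474) = -11010/(-144 + 11474) = -11010/11330 = -11010*1/11330 = -1101/1133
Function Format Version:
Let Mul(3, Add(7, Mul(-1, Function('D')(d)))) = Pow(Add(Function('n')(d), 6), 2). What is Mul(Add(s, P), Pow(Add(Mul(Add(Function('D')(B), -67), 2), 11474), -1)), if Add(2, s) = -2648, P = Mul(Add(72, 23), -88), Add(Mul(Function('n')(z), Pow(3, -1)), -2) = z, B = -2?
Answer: Rational(-1101, 1133) ≈ -0.97176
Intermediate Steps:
Function('n')(z) = Add(6, Mul(3, z))
Function('D')(d) = Add(7, Mul(Rational(-1, 3), Pow(Add(12, Mul(3, d)), 2))) (Function('D')(d) = Add(7, Mul(Rational(-1, 3), Pow(Add(Add(6, Mul(3, d)), 6), 2))) = Add(7, Mul(Rational(-1, 3), Pow(Add(12, Mul(3, d)), 2))))
P = -8360 (P = Mul(95, -88) = -8360)
s = -2650 (s = Add(-2, -2648) = -2650)
Mul(Add(s, P), Pow(Add(Mul(Add(Function('D')(B), -67), 2), 11474), -1)) = Mul(Add(-2650, -8360), Pow(Add(Mul(Add(Add(7, Mul(-3, Pow(Add(4, -2), 2))), -67), 2), 11474), -1)) = Mul(-11010, Pow(Add(Mul(Add(Add(7, Mul(-3, Pow(2, 2))), -67), 2), 11474), -1)) = Mul(-11010, Pow(Add(Mul(Add(Add(7, Mul(-3, 4)), -67), 2), 11474), -1)) = Mul(-11010, Pow(Add(Mul(Add(Add(7, -12), -67), 2), 11474), -1)) = Mul(-11010, Pow(Add(Mul(Add(-5, -67), 2), 11474), -1)) = Mul(-11010, Pow(Add(Mul(-72, 2), 11474), -1)) = Mul(-11010, Pow(Add(-144, 11474), -1)) = Mul(-11010, Pow(11330, -1)) = Mul(-11010, Rational(1, 11330)) = Rational(-1101, 1133)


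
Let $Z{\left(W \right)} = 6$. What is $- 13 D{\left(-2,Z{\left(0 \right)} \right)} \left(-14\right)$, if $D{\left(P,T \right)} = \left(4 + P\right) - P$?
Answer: $728$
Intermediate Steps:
$D{\left(P,T \right)} = 4$
$- 13 D{\left(-2,Z{\left(0 \right)} \right)} \left(-14\right) = \left(-13\right) 4 \left(-14\right) = \left(-52\right) \left(-14\right) = 728$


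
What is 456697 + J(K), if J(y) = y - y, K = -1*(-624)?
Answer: 456697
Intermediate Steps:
K = 624
J(y) = 0
456697 + J(K) = 456697 + 0 = 456697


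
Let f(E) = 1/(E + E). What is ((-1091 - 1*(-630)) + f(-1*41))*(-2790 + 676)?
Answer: 39957771/41 ≈ 9.7458e+5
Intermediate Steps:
f(E) = 1/(2*E)
((-1091 - 1*(-630)) + f(-1*41))*(-2790 + 676) = ((-1091 - 1*(-630)) + 1/(2*((-1*41))))*(-2790 + 676) = ((-1091 + 630) + (1/2)/(-41))*(-2114) = (-461 + (1/2)*(-1/41))*(-2114) = (-461 - 1/82)*(-2114) = -37803/82*(-2114) = 39957771/41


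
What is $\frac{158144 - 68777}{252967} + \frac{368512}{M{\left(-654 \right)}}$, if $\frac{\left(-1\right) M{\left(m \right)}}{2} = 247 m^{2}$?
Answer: $\frac{13897399657}{39533896809} \approx 0.35153$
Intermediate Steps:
$M{\left(m \right)} = - 494 m^{2}$ ($M{\left(m \right)} = - 2 \cdot 247 m^{2} = - 494 m^{2}$)
$\frac{158144 - 68777}{252967} + \frac{368512}{M{\left(-654 \right)}} = \frac{158144 - 68777}{252967} + \frac{368512}{\left(-494\right) \left(-654\right)^{2}} = 89367 \cdot \frac{1}{252967} + \frac{368512}{\left(-494\right) 427716} = \frac{89367}{252967} + \frac{368512}{-211291704} = \frac{89367}{252967} + 368512 \left(- \frac{1}{211291704}\right) = \frac{89367}{252967} - \frac{46064}{26411463} = \frac{13897399657}{39533896809}$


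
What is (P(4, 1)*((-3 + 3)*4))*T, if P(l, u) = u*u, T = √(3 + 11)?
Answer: 0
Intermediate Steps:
T = √14 ≈ 3.7417
P(l, u) = u²
(P(4, 1)*((-3 + 3)*4))*T = (1²*((-3 + 3)*4))*√14 = (1*(0*4))*√14 = (1*0)*√14 = 0*√14 = 0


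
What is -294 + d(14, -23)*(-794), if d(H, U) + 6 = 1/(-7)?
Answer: 32084/7 ≈ 4583.4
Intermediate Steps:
d(H, U) = -43/7 (d(H, U) = -6 + 1/(-7) = -6 - ⅐ = -43/7)
-294 + d(14, -23)*(-794) = -294 - 43/7*(-794) = -294 + 34142/7 = 32084/7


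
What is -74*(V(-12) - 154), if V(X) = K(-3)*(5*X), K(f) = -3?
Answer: -1924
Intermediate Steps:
V(X) = -15*X
-74*(V(-12) - 154) = -74*(-15*(-12) - 154) = -74*(180 - 154) = -74*26 = -1924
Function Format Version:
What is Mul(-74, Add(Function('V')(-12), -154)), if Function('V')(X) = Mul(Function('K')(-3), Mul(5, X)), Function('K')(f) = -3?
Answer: -1924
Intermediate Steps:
Function('V')(X) = Mul(-15, X) (Function('V')(X) = Mul(-3, Mul(5, X)) = Mul(-15, X))
Mul(-74, Add(Function('V')(-12), -154)) = Mul(-74, Add(Mul(-15, -12), -154)) = Mul(-74, Add(180, -154)) = Mul(-74, 26) = -1924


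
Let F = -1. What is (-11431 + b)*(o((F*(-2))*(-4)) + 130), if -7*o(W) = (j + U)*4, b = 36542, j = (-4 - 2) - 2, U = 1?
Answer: 3364874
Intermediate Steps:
j = -8 (j = -6 - 2 = -8)
o(W) = 4 (o(W) = -(-8 + 1)*4/7 = -(-1)*4 = -1/7*(-28) = 4)
(-11431 + b)*(o((F*(-2))*(-4)) + 130) = (-11431 + 36542)*(4 + 130) = 25111*134 = 3364874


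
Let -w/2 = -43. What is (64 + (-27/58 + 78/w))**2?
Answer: 25829954089/6220036 ≈ 4152.7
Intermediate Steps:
w = 86 (w = -2*(-43) = 86)
(64 + (-27/58 + 78/w))**2 = (64 + (-27/58 + 78/86))**2 = (64 + (-27*1/58 + 78*(1/86)))**2 = (64 + (-27/58 + 39/43))**2 = (64 + 1101/2494)**2 = (160717/2494)**2 = 25829954089/6220036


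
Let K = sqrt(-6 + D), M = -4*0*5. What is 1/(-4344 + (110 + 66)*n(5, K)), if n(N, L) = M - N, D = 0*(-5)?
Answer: -1/5224 ≈ -0.00019142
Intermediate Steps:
D = 0
M = 0 (M = 0*5 = 0)
K = I*sqrt(6) (K = sqrt(-6 + 0) = sqrt(-6) = I*sqrt(6) ≈ 2.4495*I)
n(N, L) = -N (n(N, L) = 0 - N = -N)
1/(-4344 + (110 + 66)*n(5, K)) = 1/(-4344 + (110 + 66)*(-1*5)) = 1/(-4344 + 176*(-5)) = 1/(-4344 - 880) = 1/(-5224) = -1/5224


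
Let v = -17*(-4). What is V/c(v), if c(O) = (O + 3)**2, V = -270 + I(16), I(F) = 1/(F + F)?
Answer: -8639/161312 ≈ -0.053555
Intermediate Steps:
I(F) = 1/(2*F)
V = -8639/32 (V = -270 + (1/2)/16 = -270 + (1/2)*(1/16) = -270 + 1/32 = -8639/32 ≈ -269.97)
v = 68
c(O) = (3 + O)**2
V/c(v) = -8639/(32*(3 + 68)**2) = -8639/(32*(71**2)) = -8639/32/5041 = -8639/32*1/5041 = -8639/161312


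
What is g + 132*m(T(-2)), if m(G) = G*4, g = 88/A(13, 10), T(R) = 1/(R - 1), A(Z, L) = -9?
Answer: -1672/9 ≈ -185.78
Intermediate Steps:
T(R) = 1/(-1 + R)
g = -88/9 (g = 88/(-9) = 88*(-1/9) = -88/9 ≈ -9.7778)
m(G) = 4*G
g + 132*m(T(-2)) = -88/9 + 132*(4/(-1 - 2)) = -88/9 + 132*(4/(-3)) = -88/9 + 132*(4*(-1/3)) = -88/9 + 132*(-4/3) = -88/9 - 176 = -1672/9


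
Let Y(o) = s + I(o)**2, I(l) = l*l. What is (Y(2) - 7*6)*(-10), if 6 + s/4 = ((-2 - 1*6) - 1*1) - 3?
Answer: 980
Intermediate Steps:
I(l) = l**2
s = -72 (s = -24 + 4*(((-2 - 1*6) - 1*1) - 3) = -24 + 4*(((-2 - 6) - 1) - 3) = -24 + 4*((-8 - 1) - 3) = -24 + 4*(-9 - 3) = -24 + 4*(-12) = -24 - 48 = -72)
Y(o) = -72 + o**4 (Y(o) = -72 + (o**2)**2 = -72 + o**4)
(Y(2) - 7*6)*(-10) = ((-72 + 2**4) - 7*6)*(-10) = ((-72 + 16) - 42)*(-10) = (-56 - 42)*(-10) = -98*(-10) = 980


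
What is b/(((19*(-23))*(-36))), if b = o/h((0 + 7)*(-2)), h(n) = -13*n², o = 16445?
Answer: -55/134064 ≈ -0.00041025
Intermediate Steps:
b = -1265/196 (b = 16445/((-13*4*(0 + 7)²)) = 16445/((-13*(7*(-2))²)) = 16445/((-13*(-14)²)) = 16445/((-13*196)) = 16445/(-2548) = 16445*(-1/2548) = -1265/196 ≈ -6.4541)
b/(((19*(-23))*(-36))) = -1265/(196*((19*(-23))*(-36))) = -1265/(196*((-437*(-36)))) = -1265/196/15732 = -1265/196*1/15732 = -55/134064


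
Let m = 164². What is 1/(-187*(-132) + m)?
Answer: 1/51580 ≈ 1.9387e-5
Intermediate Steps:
m = 26896
1/(-187*(-132) + m) = 1/(-187*(-132) + 26896) = 1/(24684 + 26896) = 1/51580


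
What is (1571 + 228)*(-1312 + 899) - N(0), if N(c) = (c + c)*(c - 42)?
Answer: -742987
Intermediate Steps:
N(c) = 2*c*(-42 + c) (N(c) = (2*c)*(-42 + c) = 2*c*(-42 + c))
(1571 + 228)*(-1312 + 899) - N(0) = (1571 + 228)*(-1312 + 899) - 2*0*(-42 + 0) = 1799*(-413) - 2*0*(-42) = -742987 - 1*0 = -742987 + 0 = -742987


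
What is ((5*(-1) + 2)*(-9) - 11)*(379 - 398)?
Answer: -304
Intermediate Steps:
((5*(-1) + 2)*(-9) - 11)*(379 - 398) = ((-5 + 2)*(-9) - 11)*(-19) = (-3*(-9) - 11)*(-19) = (27 - 11)*(-19) = 16*(-19) = -304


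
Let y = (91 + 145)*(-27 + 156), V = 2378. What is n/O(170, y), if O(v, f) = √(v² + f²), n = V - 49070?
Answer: -23346*√231716509/231716509 ≈ -1.5337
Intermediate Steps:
n = -46692 (n = 2378 - 49070 = -46692)
y = 30444 (y = 236*129 = 30444)
O(v, f) = √(f² + v²)
n/O(170, y) = -46692/√(30444² + 170²) = -46692/√(926837136 + 28900) = -46692*√231716509/463433018 = -23346*√231716509/231716509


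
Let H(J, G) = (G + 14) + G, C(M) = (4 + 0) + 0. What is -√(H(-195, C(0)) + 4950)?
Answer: -2*√1243 ≈ -70.512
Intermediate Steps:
C(M) = 4 (C(M) = 4 + 0 = 4)
H(J, G) = 14 + 2*G (H(J, G) = (14 + G) + G = 14 + 2*G)
-√(H(-195, C(0)) + 4950) = -√((14 + 2*4) + 4950) = -√((14 + 8) + 4950) = -√(22 + 4950) = -√4972 = -2*√1243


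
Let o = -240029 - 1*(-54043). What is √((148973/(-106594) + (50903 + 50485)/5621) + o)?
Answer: 5*I*√54500187723417076146/85594982 ≈ 431.24*I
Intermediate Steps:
o = -185986 (o = -240029 + 54043 = -185986)
√((148973/(-106594) + (50903 + 50485)/5621) + o) = √((148973/(-106594) + (50903 + 50485)/5621) - 185986) = √((148973*(-1/106594) + 101388*(1/5621)) - 185986) = √((-148973/106594 + 14484/803) - 185986) = √(1424282177/85594982 - 185986) = √(-15918044040075/85594982) = 5*I*√54500187723417076146/85594982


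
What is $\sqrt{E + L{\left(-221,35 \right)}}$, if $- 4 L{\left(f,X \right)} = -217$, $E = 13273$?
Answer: $\frac{\sqrt{53309}}{2} \approx 115.44$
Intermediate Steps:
$L{\left(f,X \right)} = \frac{217}{4}$ ($L{\left(f,X \right)} = \left(- \frac{1}{4}\right) \left(-217\right) = \frac{217}{4}$)
$\sqrt{E + L{\left(-221,35 \right)}} = \sqrt{13273 + \frac{217}{4}} = \sqrt{\frac{53309}{4}} = \frac{\sqrt{53309}}{2}$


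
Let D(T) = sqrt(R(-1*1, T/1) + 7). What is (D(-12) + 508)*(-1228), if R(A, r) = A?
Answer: -623824 - 1228*sqrt(6) ≈ -6.2683e+5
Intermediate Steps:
D(T) = sqrt(6) (D(T) = sqrt(-1*1 + 7) = sqrt(-1 + 7) = sqrt(6))
(D(-12) + 508)*(-1228) = (sqrt(6) + 508)*(-1228) = (508 + sqrt(6))*(-1228) = -623824 - 1228*sqrt(6)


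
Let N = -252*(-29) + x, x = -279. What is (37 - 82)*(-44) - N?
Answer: -5049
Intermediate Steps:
N = 7029 (N = -252*(-29) - 279 = 7308 - 279 = 7029)
(37 - 82)*(-44) - N = (37 - 82)*(-44) - 1*7029 = -45*(-44) - 7029 = 1980 - 7029 = -5049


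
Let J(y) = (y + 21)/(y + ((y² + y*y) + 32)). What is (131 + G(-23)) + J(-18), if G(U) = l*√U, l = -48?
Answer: 86725/662 - 48*I*√23 ≈ 131.0 - 230.2*I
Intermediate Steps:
J(y) = (21 + y)/(32 + y + 2*y²) (J(y) = (21 + y)/(y + ((y² + y²) + 32)) = (21 + y)/(y + (2*y² + 32)) = (21 + y)/(y + (32 + 2*y²)) = (21 + y)/(32 + y + 2*y²))
G(U) = -48*√U
(131 + G(-23)) + J(-18) = (131 - 48*I*√23) + (21 - 18)/(32 - 18 + 2*(-18)²) = (131 - 48*I*√23) + 3/(32 - 18 + 2*324) = (131 - 48*I*√23) + 3/(32 - 18 + 648) = (131 - 48*I*√23) + 3/662 = 86725/662 - 48*I*√23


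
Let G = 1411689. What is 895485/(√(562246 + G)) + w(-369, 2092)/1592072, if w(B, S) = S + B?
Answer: 1723/1592072 + 179097*√1973935/394787 ≈ 637.37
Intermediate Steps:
w(B, S) = B + S
895485/(√(562246 + G)) + w(-369, 2092)/1592072 = 895485/(√(562246 + 1411689)) + (-369 + 2092)/1592072 = 895485/(√1973935) + 1723*(1/1592072) = 895485*(√1973935/1973935) + 1723/1592072 = 179097*√1973935/394787 + 1723/1592072 = 1723/1592072 + 179097*√1973935/394787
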